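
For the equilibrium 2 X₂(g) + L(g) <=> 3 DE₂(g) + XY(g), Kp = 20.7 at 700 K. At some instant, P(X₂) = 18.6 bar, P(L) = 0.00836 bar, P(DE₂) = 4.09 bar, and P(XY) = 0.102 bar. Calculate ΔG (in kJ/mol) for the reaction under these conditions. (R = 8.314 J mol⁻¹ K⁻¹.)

ΔG = -12.5 kJ/mol

Qp = P(DE₂)³·P(XY) / (P(X₂)²·P(L)) = (4.09)³·(0.102) / ((18.6)²·(0.00836)) = 2.41
ΔG = RT ln(Qp/Kp) = (8.314 J mol⁻¹ K⁻¹)(700 K) × ln(2.41/20.7)
   = (5.820 kJ/mol)(-2.151) = -12.5 kJ/mol
ΔG < 0, so the forward reaction is spontaneous (proceeds forward).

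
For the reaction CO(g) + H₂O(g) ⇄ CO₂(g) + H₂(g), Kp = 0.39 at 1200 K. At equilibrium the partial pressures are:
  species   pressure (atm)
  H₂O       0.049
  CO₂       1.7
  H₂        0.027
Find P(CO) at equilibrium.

At equilibrium, Kp = P(CO₂)·P(H₂) / (P(CO)·P(H₂O)) = 0.39.
(1.7)·(0.027) / ((P(CO))·(0.049)) = 0.39
P(CO) = 2.40 = 2.4 atm

P(CO) = 2.4 atm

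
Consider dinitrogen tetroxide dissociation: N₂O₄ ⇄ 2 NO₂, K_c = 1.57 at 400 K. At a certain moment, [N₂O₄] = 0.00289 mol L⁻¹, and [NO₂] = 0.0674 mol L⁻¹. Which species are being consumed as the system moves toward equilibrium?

none (at equilibrium)

Q_c = [NO₂]² / [N₂O₄] = (0.0674)² / (0.00289) = 1.57
Q_c = 1.57 = K_c; the system is at equilibrium.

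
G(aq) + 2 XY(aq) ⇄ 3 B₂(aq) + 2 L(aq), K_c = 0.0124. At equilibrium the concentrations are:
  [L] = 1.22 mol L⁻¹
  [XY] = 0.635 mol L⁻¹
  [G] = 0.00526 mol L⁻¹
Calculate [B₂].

At equilibrium, K_c = [B₂]³·[L]² / ([G]·[XY]²) = 0.0124.
([B₂])³·(1.22)² / ((0.00526)·(0.635)²) = 0.0124
[B₂]³ = 1.77e-5 ⇒ [B₂] = 0.0260 mol L⁻¹

[B₂] = 0.0260 mol L⁻¹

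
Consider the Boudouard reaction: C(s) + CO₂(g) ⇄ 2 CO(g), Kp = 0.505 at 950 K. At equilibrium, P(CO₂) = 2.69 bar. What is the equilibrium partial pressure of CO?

(C is a pure solid — omitted from Kp.)
At equilibrium, Kp = P(CO)² / P(CO₂) = 0.505.
(P(CO))² / (2.69) = 0.505
P(CO)² = 1.36 ⇒ P(CO) = 1.17 bar

P(CO) = 1.17 bar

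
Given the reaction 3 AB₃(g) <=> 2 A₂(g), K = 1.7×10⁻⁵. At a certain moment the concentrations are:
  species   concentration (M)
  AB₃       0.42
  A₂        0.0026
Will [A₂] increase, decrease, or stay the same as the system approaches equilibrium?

Q = [A₂]² / [AB₃]³ = (0.0026)² / (0.42)³ = 9.1×10⁻⁵
Q = 9.1×10⁻⁵ > K = 1.7×10⁻⁵: net reverse reaction.
A₂ is a product, so it decreases.

decrease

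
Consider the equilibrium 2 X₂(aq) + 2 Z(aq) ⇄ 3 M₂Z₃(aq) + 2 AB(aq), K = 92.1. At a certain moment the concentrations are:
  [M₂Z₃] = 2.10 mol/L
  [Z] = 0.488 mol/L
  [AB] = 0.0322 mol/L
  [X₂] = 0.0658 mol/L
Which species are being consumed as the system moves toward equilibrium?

Q = [M₂Z₃]³·[AB]² / ([X₂]²·[Z]²) = (2.10)³·(0.0322)² / ((0.0658)²·(0.488)²) = 9.31
Q = 9.31 < K = 92.1: net forward reaction.

X₂, Z (reactants)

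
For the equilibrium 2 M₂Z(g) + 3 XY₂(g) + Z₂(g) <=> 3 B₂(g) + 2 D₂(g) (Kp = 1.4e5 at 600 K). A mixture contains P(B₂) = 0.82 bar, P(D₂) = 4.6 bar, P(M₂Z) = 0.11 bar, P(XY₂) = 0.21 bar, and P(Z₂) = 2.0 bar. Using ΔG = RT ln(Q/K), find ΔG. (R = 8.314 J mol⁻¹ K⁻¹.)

ΔG = -4.93 kJ/mol

Qp = P(B₂)³·P(D₂)² / (P(M₂Z)²·P(XY₂)³·P(Z₂)) = (0.82)³·(4.6)² / ((0.11)²·(0.21)³·(2.0)) = 52100
ΔG = RT ln(Qp/Kp) = (8.314 J mol⁻¹ K⁻¹)(600 K) × ln(52100/1.4e5)
   = (4.988 kJ/mol)(-0.9885) = -4.93 kJ/mol
ΔG < 0, so the forward reaction is spontaneous (proceeds forward).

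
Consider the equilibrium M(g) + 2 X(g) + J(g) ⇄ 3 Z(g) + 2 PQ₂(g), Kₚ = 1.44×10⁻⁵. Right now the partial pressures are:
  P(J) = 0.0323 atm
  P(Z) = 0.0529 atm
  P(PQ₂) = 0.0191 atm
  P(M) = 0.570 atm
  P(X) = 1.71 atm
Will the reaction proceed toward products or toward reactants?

Qₚ = P(Z)³·P(PQ₂)² / (P(M)·P(X)²·P(J)) = (0.0529)³·(0.0191)² / ((0.570)·(1.71)²·(0.0323)) = 1.00×10⁻⁶
Qₚ = 1.00×10⁻⁶ < Kₚ = 1.44×10⁻⁵, so the forward reaction proceeds.

forward (toward products)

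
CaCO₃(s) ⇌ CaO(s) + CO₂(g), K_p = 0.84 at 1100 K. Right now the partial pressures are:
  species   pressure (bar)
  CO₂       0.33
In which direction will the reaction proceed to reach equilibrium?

toward products

(CaCO₃, CaO are pure solids — omitted from Q_p.)
Q_p = P(CO₂) = 0.33
Q_p = 0.33 < K_p = 0.84, so the forward reaction proceeds.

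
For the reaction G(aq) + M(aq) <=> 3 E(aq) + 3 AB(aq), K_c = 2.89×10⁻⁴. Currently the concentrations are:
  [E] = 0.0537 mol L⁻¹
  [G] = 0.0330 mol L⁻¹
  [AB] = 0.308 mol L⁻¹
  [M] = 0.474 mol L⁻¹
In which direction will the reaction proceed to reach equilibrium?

Q_c = [E]³·[AB]³ / ([G]·[M]) = (0.0537)³·(0.308)³ / ((0.0330)·(0.474)) = 2.89×10⁻⁴
Q_c = 2.89×10⁻⁴ = K_c, so the system is already at equilibrium.

neither direction; the system is at equilibrium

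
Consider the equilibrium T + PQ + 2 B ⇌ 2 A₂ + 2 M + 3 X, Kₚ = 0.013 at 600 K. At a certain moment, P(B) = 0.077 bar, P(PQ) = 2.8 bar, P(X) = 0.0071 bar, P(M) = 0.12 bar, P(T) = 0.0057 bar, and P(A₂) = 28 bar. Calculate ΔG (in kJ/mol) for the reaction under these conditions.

Qₚ = P(A₂)²·P(M)²·P(X)³ / (P(T)·P(PQ)·P(B)²) = (28)²·(0.12)²·(0.0071)³ / ((0.0057)·(2.8)·(0.077)²) = 0.0427
ΔG = RT ln(Qₚ/Kₚ) = (8.314 J mol⁻¹ K⁻¹)(600 K) × ln(0.0427/0.013)
   = (4.988 kJ/mol)(1.189) = 5.93 kJ/mol
ΔG > 0, so the forward reaction is non-spontaneous (proceeds in reverse).

ΔG = 5.93 kJ/mol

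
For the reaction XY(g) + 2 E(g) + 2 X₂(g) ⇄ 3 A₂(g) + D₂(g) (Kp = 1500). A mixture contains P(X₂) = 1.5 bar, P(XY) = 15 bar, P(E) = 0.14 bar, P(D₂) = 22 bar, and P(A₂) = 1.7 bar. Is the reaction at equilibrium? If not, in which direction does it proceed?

Qp = P(A₂)³·P(D₂) / (P(XY)·P(E)²·P(X₂)²) = (1.7)³·(22) / ((15)·(0.14)²·(1.5)²) = 160
Qp = 160 < Kp = 1500, so the forward reaction proceeds.

to the right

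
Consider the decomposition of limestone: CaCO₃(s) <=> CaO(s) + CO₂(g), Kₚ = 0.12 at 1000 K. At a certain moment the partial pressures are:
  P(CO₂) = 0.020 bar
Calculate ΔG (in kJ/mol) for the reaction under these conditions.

(CaCO₃, CaO are pure solids — omitted from Qₚ.)
Qₚ = P(CO₂) = 0.0200
ΔG = RT ln(Qₚ/Kₚ) = (8.314 J mol⁻¹ K⁻¹)(1000 K) × ln(0.0200/0.12)
   = (8.314 kJ/mol)(-1.792) = -14.9 kJ/mol
ΔG < 0, so the forward reaction is spontaneous (proceeds forward).

ΔG = -14.9 kJ/mol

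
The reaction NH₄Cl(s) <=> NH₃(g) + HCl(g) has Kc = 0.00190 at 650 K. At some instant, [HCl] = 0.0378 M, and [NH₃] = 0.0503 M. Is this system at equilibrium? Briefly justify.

(NH₄Cl is a pure solid — omitted from Qc.)
Qc = [NH₃]·[HCl] = (0.0503)·(0.0378) = 0.00190
Qc = 0.00190 = Kc; the system is at equilibrium.

yes, at equilibrium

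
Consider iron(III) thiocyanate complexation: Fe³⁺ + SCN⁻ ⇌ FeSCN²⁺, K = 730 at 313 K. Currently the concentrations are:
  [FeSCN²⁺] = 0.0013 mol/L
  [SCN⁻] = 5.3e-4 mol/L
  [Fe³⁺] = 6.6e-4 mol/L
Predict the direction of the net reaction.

toward reactants

Q = [FeSCN²⁺] / ([Fe³⁺]·[SCN⁻]) = (0.0013) / ((6.6e-4)·(5.3e-4)) = 3700
Q = 3700 > K = 730, so the reverse reaction proceeds.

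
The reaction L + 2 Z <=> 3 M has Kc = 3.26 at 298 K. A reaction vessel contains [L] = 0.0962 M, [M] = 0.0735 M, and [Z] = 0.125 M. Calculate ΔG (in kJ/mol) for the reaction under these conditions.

ΔG = -6.23 kJ/mol

Qc = [M]³ / ([L]·[Z]²) = (0.0735)³ / ((0.0962)·(0.125)²) = 0.264
ΔG = RT ln(Qc/Kc) = (8.314 J mol⁻¹ K⁻¹)(298 K) × ln(0.264/3.26)
   = (2.478 kJ/mol)(-2.514) = -6.23 kJ/mol
ΔG < 0, so the forward reaction is spontaneous (proceeds forward).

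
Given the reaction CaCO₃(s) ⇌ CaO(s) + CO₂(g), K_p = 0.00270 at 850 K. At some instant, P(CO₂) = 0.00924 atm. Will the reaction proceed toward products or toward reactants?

(CaCO₃, CaO are pure solids — omitted from Q_p.)
Q_p = P(CO₂) = 0.00924
Q_p = 0.00924 > K_p = 0.00270, so the reverse reaction proceeds.

reverse (toward reactants)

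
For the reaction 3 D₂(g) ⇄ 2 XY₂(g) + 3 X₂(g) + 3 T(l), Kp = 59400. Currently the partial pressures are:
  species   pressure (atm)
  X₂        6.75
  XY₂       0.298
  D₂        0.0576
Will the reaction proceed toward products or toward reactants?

(T is a pure liquid — omitted from Qp.)
Qp = P(XY₂)²·P(X₂)³ / P(D₂)³ = (0.298)²·(6.75)³ / (0.0576)³ = 1.43×10⁵
Qp = 1.43×10⁵ > Kp = 59400, so the reverse reaction proceeds.

in the reverse direction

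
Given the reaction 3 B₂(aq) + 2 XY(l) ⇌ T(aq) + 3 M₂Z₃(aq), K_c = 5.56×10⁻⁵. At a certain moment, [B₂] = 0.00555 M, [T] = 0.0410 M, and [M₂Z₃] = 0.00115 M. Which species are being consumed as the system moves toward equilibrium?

T, M₂Z₃ (products)

(XY is a pure liquid — omitted from Q_c.)
Q_c = [T]·[M₂Z₃]³ / [B₂]³ = (0.0410)·(0.00115)³ / (0.00555)³ = 3.65×10⁻⁴
Q_c = 3.65×10⁻⁴ > K_c = 5.56×10⁻⁵: net reverse reaction.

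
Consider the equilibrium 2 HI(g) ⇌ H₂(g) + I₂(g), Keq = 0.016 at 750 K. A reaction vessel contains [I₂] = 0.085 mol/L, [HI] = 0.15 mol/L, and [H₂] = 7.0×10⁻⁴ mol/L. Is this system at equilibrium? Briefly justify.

no; Q < K, reaction proceeds forward

Q = [H₂]·[I₂] / [HI]² = (7.0×10⁻⁴)·(0.085) / (0.15)² = 0.0026
Q = 0.0026 < Keq = 0.016: net forward reaction.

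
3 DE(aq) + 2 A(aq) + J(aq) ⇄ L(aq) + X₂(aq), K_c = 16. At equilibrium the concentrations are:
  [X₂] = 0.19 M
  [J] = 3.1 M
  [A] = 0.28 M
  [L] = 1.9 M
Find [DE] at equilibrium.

[DE] = 0.45 M

At equilibrium, K_c = [L]·[X₂] / ([DE]³·[A]²·[J]) = 16.
(1.9)·(0.19) / (([DE])³·(0.28)²·(3.1)) = 16
[DE]³ = 0.0928 ⇒ [DE] = 0.45 M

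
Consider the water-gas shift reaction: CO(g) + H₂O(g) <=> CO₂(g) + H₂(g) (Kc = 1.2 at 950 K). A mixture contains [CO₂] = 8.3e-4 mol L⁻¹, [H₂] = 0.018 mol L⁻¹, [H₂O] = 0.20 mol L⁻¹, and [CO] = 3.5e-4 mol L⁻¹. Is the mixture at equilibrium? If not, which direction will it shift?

no; Q < K, reaction proceeds forward

Qc = [CO₂]·[H₂] / ([CO]·[H₂O]) = (8.3e-4)·(0.018) / ((3.5e-4)·(0.20)) = 0.21
Qc = 0.21 < Kc = 1.2: net forward reaction.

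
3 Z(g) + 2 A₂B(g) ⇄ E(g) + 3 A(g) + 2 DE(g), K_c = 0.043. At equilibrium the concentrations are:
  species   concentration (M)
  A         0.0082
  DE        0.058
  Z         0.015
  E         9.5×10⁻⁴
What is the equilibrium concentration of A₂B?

[A₂B] = 0.0035 M

At equilibrium, K_c = [E]·[A]³·[DE]² / ([Z]³·[A₂B]²) = 0.043.
(9.5×10⁻⁴)·(0.0082)³·(0.058)² / ((0.015)³·([A₂B])²) = 0.043
[A₂B]² = 1.21×10⁻⁵ ⇒ [A₂B] = 0.0035 M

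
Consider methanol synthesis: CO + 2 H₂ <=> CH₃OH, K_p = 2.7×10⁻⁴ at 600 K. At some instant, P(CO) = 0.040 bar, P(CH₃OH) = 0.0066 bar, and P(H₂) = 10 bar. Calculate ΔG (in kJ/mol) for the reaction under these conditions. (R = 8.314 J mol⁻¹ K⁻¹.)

Q_p = P(CH₃OH) / (P(CO)·P(H₂)²) = (0.0066) / ((0.040)·(10)²) = 0.00165
ΔG = RT ln(Q_p/K_p) = (8.314 J mol⁻¹ K⁻¹)(600 K) × ln(0.00165/2.7×10⁻⁴)
   = (4.988 kJ/mol)(1.810) = 9.03 kJ/mol
ΔG > 0, so the forward reaction is non-spontaneous (proceeds in reverse).

ΔG = 9.03 kJ/mol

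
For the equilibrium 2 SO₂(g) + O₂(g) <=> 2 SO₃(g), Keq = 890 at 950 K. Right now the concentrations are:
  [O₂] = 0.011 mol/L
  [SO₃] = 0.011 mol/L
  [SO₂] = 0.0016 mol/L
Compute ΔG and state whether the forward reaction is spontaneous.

Q = [SO₃]² / ([SO₂]²·[O₂]) = (0.011)² / ((0.0016)²·(0.011)) = 4300
ΔG = RT ln(Q/Keq) = (8.314 J mol⁻¹ K⁻¹)(950 K) × ln(4300/890)
   = (7.898 kJ/mol)(1.575) = 12.4 kJ/mol
ΔG > 0, so the forward reaction is non-spontaneous (proceeds in reverse).

ΔG = 12.4 kJ/mol; the forward reaction is non-spontaneous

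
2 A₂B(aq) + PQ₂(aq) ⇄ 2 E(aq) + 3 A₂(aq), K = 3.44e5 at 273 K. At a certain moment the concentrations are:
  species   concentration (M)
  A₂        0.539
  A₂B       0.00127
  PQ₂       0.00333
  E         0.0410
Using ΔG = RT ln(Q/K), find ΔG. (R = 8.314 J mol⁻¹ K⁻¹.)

ΔG = -4.42 kJ/mol

Q = [E]²·[A₂]³ / ([A₂B]²·[PQ₂]) = (0.0410)²·(0.539)³ / ((0.00127)²·(0.00333)) = 49000
ΔG = RT ln(Q/K) = (8.314 J mol⁻¹ K⁻¹)(273 K) × ln(49000/3.44e5)
   = (2.270 kJ/mol)(-1.949) = -4.42 kJ/mol
ΔG < 0, so the forward reaction is spontaneous (proceeds forward).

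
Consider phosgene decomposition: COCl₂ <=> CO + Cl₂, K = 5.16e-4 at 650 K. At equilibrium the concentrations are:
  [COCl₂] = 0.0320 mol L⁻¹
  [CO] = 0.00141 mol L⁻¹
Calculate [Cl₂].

At equilibrium, K = [CO]·[Cl₂] / [COCl₂] = 5.16e-4.
(0.00141)·([Cl₂]) / (0.0320) = 5.16e-4
[Cl₂] = 0.0117 mol L⁻¹

[Cl₂] = 0.0117 mol L⁻¹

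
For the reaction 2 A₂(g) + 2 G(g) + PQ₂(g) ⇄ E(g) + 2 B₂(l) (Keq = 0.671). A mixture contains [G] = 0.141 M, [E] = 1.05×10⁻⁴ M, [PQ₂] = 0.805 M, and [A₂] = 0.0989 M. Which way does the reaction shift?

(B₂ is a pure liquid — omitted from Q.)
Q = [E] / ([A₂]²·[G]²·[PQ₂]) = (1.05×10⁻⁴) / ((0.0989)²·(0.141)²·(0.805)) = 0.671
Q = 0.671 = Keq, so the system is already at equilibrium.

no net change (already at equilibrium)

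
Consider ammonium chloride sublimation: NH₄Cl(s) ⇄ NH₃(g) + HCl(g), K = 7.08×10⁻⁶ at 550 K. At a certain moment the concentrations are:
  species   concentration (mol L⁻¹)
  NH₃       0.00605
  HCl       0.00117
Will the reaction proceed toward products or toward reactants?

no net change (already at equilibrium)

(NH₄Cl is a pure solid — omitted from Q.)
Q = [NH₃]·[HCl] = (0.00605)·(0.00117) = 7.08×10⁻⁶
Q = 7.08×10⁻⁶ = K, so the system is already at equilibrium.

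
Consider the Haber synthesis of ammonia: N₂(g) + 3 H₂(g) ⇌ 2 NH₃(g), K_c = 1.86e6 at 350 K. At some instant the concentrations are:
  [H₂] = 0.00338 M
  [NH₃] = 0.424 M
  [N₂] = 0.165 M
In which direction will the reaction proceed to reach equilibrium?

Q_c = [NH₃]² / ([N₂]·[H₂]³) = (0.424)² / ((0.165)·(0.00338)³) = 2.82e7
Q_c = 2.82e7 > K_c = 1.86e6, so the reverse reaction proceeds.

in the reverse direction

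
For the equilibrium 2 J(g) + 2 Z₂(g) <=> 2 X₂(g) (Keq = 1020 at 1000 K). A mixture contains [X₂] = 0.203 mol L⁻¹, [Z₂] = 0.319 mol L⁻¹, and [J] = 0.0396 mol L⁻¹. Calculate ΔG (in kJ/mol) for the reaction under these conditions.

Q = [X₂]² / ([J]²·[Z₂]²) = (0.203)² / ((0.0396)²·(0.319)²) = 258
ΔG = RT ln(Q/Keq) = (8.314 J mol⁻¹ K⁻¹)(1000 K) × ln(258/1020)
   = (8.314 kJ/mol)(-1.375) = -11.4 kJ/mol
ΔG < 0, so the forward reaction is spontaneous (proceeds forward).

ΔG = -11.4 kJ/mol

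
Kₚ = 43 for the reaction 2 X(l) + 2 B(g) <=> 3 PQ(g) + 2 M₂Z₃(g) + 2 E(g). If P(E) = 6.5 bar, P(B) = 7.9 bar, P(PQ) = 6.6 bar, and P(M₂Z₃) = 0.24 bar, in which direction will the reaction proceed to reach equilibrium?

forward (toward products)

(X is a pure liquid — omitted from Qₚ.)
Qₚ = P(PQ)³·P(M₂Z₃)²·P(E)² / P(B)² = (6.6)³·(0.24)²·(6.5)² / (7.9)² = 11
Qₚ = 11 < Kₚ = 43, so the forward reaction proceeds.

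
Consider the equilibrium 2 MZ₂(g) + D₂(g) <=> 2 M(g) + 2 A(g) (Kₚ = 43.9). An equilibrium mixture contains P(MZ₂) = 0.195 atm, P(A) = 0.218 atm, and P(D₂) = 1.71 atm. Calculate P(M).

At equilibrium, Kₚ = P(M)²·P(A)² / (P(MZ₂)²·P(D₂)) = 43.9.
(P(M))²·(0.218)² / ((0.195)²·(1.71)) = 43.9
P(M)² = 60.1 ⇒ P(M) = 7.75 atm

P(M) = 7.75 atm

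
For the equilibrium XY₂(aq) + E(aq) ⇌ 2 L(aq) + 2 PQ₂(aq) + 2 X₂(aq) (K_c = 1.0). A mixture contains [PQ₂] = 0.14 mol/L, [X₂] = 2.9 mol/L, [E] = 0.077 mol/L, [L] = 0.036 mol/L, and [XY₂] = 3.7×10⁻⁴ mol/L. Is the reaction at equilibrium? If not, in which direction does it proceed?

Q_c = [L]²·[PQ₂]²·[X₂]² / ([XY₂]·[E]) = (0.036)²·(0.14)²·(2.9)² / ((3.7×10⁻⁴)·(0.077)) = 7.5
Q_c = 7.5 > K_c = 1.0, so the reverse reaction proceeds.

reverse (toward reactants)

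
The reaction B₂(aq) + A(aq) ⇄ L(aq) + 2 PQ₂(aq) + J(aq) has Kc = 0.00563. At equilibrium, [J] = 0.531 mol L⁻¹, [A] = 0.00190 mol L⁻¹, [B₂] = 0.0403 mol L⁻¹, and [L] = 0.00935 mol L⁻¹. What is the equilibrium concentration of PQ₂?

[PQ₂] = 0.00932 mol L⁻¹

At equilibrium, Kc = [L]·[PQ₂]²·[J] / ([B₂]·[A]) = 0.00563.
(0.00935)·([PQ₂])²·(0.531) / ((0.0403)·(0.00190)) = 0.00563
[PQ₂]² = 8.68×10⁻⁵ ⇒ [PQ₂] = 0.00932 mol L⁻¹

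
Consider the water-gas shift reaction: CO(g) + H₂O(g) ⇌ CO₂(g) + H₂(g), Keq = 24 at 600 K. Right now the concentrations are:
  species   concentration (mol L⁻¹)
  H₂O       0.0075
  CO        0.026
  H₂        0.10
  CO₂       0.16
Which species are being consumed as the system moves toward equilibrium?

CO₂, H₂ (products)

Q = [CO₂]·[H₂] / ([CO]·[H₂O]) = (0.16)·(0.10) / ((0.026)·(0.0075)) = 82
Q = 82 > Keq = 24: net reverse reaction.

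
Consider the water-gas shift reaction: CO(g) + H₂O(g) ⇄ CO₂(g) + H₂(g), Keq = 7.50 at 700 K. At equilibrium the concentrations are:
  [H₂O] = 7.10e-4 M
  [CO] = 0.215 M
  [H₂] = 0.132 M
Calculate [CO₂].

[CO₂] = 0.00867 M

At equilibrium, Keq = [CO₂]·[H₂] / ([CO]·[H₂O]) = 7.50.
([CO₂])·(0.132) / ((0.215)·(7.10e-4)) = 7.50
[CO₂] = 0.00867 M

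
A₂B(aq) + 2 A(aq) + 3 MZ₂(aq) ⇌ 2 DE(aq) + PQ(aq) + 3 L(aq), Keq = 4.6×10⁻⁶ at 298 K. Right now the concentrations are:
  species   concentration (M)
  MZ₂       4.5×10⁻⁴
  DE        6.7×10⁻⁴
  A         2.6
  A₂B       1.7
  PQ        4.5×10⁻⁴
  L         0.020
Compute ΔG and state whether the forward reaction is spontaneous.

ΔG = -2.71 kJ/mol; the forward reaction is spontaneous

Q = [DE]²·[PQ]·[L]³ / ([A₂B]·[A]²·[MZ₂]³) = (6.7×10⁻⁴)²·(4.5×10⁻⁴)·(0.020)³ / ((1.7)·(2.6)²·(4.5×10⁻⁴)³) = 1.54×10⁻⁶
ΔG = RT ln(Q/Keq) = (8.314 J mol⁻¹ K⁻¹)(298 K) × ln(1.54×10⁻⁶/4.6×10⁻⁶)
   = (2.478 kJ/mol)(-1.094) = -2.71 kJ/mol
ΔG < 0, so the forward reaction is spontaneous (proceeds forward).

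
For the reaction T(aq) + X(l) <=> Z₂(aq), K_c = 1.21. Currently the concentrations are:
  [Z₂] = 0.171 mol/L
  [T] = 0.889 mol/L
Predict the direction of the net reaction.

in the forward direction

(X is a pure liquid — omitted from Q_c.)
Q_c = [Z₂] / [T] = (0.171) / (0.889) = 0.192
Q_c = 0.192 < K_c = 1.21, so the forward reaction proceeds.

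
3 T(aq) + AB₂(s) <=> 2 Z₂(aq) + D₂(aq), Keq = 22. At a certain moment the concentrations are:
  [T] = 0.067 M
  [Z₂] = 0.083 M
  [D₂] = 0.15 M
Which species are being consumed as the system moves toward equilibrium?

(AB₂ is a pure solid — omitted from Q.)
Q = [Z₂]²·[D₂] / [T]³ = (0.083)²·(0.15) / (0.067)³ = 3.4
Q = 3.4 < Keq = 22: net forward reaction.

T, AB₂ (reactants)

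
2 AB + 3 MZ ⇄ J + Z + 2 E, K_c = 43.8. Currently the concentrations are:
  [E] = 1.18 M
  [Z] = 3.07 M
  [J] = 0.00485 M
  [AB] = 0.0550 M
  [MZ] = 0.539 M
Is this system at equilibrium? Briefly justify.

yes, at equilibrium

Q_c = [J]·[Z]·[E]² / ([AB]²·[MZ]³) = (0.00485)·(3.07)·(1.18)² / ((0.0550)²·(0.539)³) = 43.8
Q_c = 43.8 = K_c; the system is at equilibrium.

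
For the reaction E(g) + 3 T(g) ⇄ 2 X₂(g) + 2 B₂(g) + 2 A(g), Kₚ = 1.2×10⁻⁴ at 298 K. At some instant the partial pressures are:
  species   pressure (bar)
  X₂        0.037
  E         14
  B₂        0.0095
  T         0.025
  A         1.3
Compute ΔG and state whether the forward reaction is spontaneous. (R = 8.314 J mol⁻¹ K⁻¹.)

ΔG = 5.14 kJ/mol; the forward reaction is non-spontaneous

Qₚ = P(X₂)²·P(B₂)²·P(A)² / (P(E)·P(T)³) = (0.037)²·(0.0095)²·(1.3)² / ((14)·(0.025)³) = 9.55×10⁻⁴
ΔG = RT ln(Qₚ/Kₚ) = (8.314 J mol⁻¹ K⁻¹)(298 K) × ln(9.55×10⁻⁴/1.2×10⁻⁴)
   = (2.478 kJ/mol)(2.074) = 5.14 kJ/mol
ΔG > 0, so the forward reaction is non-spontaneous (proceeds in reverse).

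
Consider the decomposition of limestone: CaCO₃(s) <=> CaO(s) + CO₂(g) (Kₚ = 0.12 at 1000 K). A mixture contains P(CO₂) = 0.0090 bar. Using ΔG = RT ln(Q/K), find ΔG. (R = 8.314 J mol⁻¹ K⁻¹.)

(CaCO₃, CaO are pure solids — omitted from Qₚ.)
Qₚ = P(CO₂) = 0.00900
ΔG = RT ln(Qₚ/Kₚ) = (8.314 J mol⁻¹ K⁻¹)(1000 K) × ln(0.00900/0.12)
   = (8.314 kJ/mol)(-2.590) = -21.5 kJ/mol
ΔG < 0, so the forward reaction is spontaneous (proceeds forward).

ΔG = -21.5 kJ/mol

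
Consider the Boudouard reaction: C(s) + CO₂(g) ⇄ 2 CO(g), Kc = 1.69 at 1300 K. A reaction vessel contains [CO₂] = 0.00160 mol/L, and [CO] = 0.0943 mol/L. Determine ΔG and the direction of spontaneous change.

(C is a pure solid — omitted from Qc.)
Qc = [CO]² / [CO₂] = (0.0943)² / (0.00160) = 5.56
ΔG = RT ln(Qc/Kc) = (8.314 J mol⁻¹ K⁻¹)(1300 K) × ln(5.56/1.69)
   = (10.81 kJ/mol)(1.191) = 12.9 kJ/mol
ΔG > 0, so the forward reaction is non-spontaneous (proceeds in reverse).

ΔG = 12.9 kJ/mol; the forward reaction is non-spontaneous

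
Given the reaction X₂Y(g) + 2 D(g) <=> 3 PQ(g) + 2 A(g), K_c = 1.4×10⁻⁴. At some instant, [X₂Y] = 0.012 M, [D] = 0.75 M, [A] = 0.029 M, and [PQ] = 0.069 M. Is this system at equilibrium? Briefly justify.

Q_c = [PQ]³·[A]² / ([X₂Y]·[D]²) = (0.069)³·(0.029)² / ((0.012)·(0.75)²) = 4.1×10⁻⁵
Q_c = 4.1×10⁻⁵ < K_c = 1.4×10⁻⁴: net forward reaction.

no; Q < K, reaction proceeds forward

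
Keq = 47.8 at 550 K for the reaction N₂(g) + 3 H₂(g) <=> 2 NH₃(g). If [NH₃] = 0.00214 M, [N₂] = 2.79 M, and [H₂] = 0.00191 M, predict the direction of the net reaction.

reverse (toward reactants)

Q = [NH₃]² / ([N₂]·[H₂]³) = (0.00214)² / ((2.79)·(0.00191)³) = 236
Q = 236 > Keq = 47.8, so the reverse reaction proceeds.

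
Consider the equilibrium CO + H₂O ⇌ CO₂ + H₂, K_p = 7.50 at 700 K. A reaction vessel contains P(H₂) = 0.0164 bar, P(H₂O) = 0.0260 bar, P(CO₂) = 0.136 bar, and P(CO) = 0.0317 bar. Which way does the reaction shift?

to the right

Q_p = P(CO₂)·P(H₂) / (P(CO)·P(H₂O)) = (0.136)·(0.0164) / ((0.0317)·(0.0260)) = 2.71
Q_p = 2.71 < K_p = 7.50, so the forward reaction proceeds.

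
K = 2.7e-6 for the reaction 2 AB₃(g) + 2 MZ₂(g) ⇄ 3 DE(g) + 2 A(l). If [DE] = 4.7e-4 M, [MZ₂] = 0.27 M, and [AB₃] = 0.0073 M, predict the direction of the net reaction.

toward reactants

(A is a pure liquid — omitted from Q.)
Q = [DE]³ / ([AB₃]²·[MZ₂]²) = (4.7e-4)³ / ((0.0073)²·(0.27)²) = 2.7e-5
Q = 2.7e-5 > K = 2.7e-6, so the reverse reaction proceeds.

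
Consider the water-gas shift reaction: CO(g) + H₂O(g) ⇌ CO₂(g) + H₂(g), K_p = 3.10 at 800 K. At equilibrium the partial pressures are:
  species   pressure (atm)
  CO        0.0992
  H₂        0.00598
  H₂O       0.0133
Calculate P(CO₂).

At equilibrium, K_p = P(CO₂)·P(H₂) / (P(CO)·P(H₂O)) = 3.10.
(P(CO₂))·(0.00598) / ((0.0992)·(0.0133)) = 3.10
P(CO₂) = 0.684 atm

P(CO₂) = 0.684 atm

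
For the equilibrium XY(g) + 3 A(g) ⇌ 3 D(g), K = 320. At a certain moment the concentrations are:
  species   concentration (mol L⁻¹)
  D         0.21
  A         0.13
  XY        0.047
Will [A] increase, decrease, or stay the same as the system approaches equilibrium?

Q = [D]³ / ([XY]·[A]³) = (0.21)³ / ((0.047)·(0.13)³) = 90
Q = 90 < K = 320: net forward reaction.
A is a reactant, so it decreases.

decrease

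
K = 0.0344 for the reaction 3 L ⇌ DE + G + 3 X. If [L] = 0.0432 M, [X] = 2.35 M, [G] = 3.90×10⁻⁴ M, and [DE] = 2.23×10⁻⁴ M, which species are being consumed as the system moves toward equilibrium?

Q = [DE]·[G]·[X]³ / [L]³ = (2.23×10⁻⁴)·(3.90×10⁻⁴)·(2.35)³ / (0.0432)³ = 0.0140
Q = 0.0140 < K = 0.0344: net forward reaction.

L (reactants)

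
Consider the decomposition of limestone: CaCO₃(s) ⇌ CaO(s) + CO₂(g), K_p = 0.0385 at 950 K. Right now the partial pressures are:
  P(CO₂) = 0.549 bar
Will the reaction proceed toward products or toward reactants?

(CaCO₃, CaO are pure solids — omitted from Q_p.)
Q_p = P(CO₂) = 0.549
Q_p = 0.549 > K_p = 0.0385, so the reverse reaction proceeds.

toward reactants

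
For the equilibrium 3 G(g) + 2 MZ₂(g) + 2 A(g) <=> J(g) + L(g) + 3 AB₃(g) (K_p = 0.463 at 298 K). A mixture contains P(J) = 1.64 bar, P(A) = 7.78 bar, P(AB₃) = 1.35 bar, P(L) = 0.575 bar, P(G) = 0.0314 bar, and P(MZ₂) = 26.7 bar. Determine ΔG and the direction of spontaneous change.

ΔG = 3.28 kJ/mol; the forward reaction is non-spontaneous

Q_p = P(J)·P(L)·P(AB₃)³ / (P(G)³·P(MZ₂)²·P(A)²) = (1.64)·(0.575)·(1.35)³ / ((0.0314)³·(26.7)²·(7.78)²) = 1.74
ΔG = RT ln(Q_p/K_p) = (8.314 J mol⁻¹ K⁻¹)(298 K) × ln(1.74/0.463)
   = (2.478 kJ/mol)(1.324) = 3.28 kJ/mol
ΔG > 0, so the forward reaction is non-spontaneous (proceeds in reverse).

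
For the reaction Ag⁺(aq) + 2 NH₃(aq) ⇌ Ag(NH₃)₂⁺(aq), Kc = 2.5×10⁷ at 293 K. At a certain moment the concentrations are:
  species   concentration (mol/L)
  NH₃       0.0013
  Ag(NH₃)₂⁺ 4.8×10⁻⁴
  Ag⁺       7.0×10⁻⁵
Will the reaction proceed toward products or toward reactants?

Qc = [Ag(NH₃)₂⁺] / ([Ag⁺]·[NH₃]²) = (4.8×10⁻⁴) / ((7.0×10⁻⁵)·(0.0013)²) = 4.1×10⁶
Qc = 4.1×10⁶ < Kc = 2.5×10⁷, so the forward reaction proceeds.

forward (toward products)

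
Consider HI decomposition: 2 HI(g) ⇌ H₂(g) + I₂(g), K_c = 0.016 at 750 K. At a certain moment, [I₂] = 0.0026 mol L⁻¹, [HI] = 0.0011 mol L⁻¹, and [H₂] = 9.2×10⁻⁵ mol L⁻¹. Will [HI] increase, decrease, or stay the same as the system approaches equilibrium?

Q_c = [H₂]·[I₂] / [HI]² = (9.2×10⁻⁵)·(0.0026) / (0.0011)² = 0.20
Q_c = 0.20 > K_c = 0.016: net reverse reaction.
HI is a reactant, so it increases.

increase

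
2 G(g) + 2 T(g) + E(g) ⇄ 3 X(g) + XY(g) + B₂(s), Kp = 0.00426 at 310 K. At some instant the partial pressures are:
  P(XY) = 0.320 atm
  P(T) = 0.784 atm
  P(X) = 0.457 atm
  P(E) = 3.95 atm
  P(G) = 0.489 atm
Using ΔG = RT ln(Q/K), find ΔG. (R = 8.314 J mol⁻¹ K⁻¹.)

ΔG = 6.48 kJ/mol

(B₂ is a pure solid — omitted from Qp.)
Qp = P(X)³·P(XY) / (P(G)²·P(T)²·P(E)) = (0.457)³·(0.320) / ((0.489)²·(0.784)²·(3.95)) = 0.0526
ΔG = RT ln(Qp/Kp) = (8.314 J mol⁻¹ K⁻¹)(310 K) × ln(0.0526/0.00426)
   = (2.577 kJ/mol)(2.513) = 6.48 kJ/mol
ΔG > 0, so the forward reaction is non-spontaneous (proceeds in reverse).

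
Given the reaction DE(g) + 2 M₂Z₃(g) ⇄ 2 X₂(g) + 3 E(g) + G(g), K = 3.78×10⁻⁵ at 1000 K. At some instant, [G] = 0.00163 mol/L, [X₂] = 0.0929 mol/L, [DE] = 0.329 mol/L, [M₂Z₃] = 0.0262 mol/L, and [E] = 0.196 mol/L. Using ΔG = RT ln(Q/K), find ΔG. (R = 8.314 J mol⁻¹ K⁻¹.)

ΔG = 20.9 kJ/mol

Q = [X₂]²·[E]³·[G] / ([DE]·[M₂Z₃]²) = (0.0929)²·(0.196)³·(0.00163) / ((0.329)·(0.0262)²) = 4.69×10⁻⁴
ΔG = RT ln(Q/K) = (8.314 J mol⁻¹ K⁻¹)(1000 K) × ln(4.69×10⁻⁴/3.78×10⁻⁵)
   = (8.314 kJ/mol)(2.518) = 20.9 kJ/mol
ΔG > 0, so the forward reaction is non-spontaneous (proceeds in reverse).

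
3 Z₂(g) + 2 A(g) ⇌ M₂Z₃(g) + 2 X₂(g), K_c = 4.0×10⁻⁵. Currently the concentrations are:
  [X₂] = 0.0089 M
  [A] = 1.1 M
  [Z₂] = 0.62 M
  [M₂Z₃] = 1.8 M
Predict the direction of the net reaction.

toward reactants

Q_c = [M₂Z₃]·[X₂]² / ([Z₂]³·[A]²) = (1.8)·(0.0089)² / ((0.62)³·(1.1)²) = 4.9×10⁻⁴
Q_c = 4.9×10⁻⁴ > K_c = 4.0×10⁻⁵, so the reverse reaction proceeds.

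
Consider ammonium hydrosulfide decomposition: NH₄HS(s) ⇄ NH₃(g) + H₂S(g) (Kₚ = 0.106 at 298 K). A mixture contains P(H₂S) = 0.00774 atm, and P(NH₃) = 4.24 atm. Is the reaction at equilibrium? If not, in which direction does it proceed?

(NH₄HS is a pure solid — omitted from Qₚ.)
Qₚ = P(NH₃)·P(H₂S) = (4.24)·(0.00774) = 0.0328
Qₚ = 0.0328 < Kₚ = 0.106, so the forward reaction proceeds.

to the right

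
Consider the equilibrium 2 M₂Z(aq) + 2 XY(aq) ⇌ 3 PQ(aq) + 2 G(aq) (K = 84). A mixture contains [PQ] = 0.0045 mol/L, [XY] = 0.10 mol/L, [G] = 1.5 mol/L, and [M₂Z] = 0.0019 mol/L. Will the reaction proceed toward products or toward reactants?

to the right

Q = [PQ]³·[G]² / ([M₂Z]²·[XY]²) = (0.0045)³·(1.5)² / ((0.0019)²·(0.10)²) = 5.7
Q = 5.7 < K = 84, so the forward reaction proceeds.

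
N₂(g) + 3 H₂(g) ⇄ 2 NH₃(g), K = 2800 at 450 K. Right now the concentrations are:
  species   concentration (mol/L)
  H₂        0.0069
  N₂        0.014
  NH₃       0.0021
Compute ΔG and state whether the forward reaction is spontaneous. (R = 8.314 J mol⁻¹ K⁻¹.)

Q = [NH₃]² / ([N₂]·[H₂]³) = (0.0021)² / ((0.014)·(0.0069)³) = 959
ΔG = RT ln(Q/K) = (8.314 J mol⁻¹ K⁻¹)(450 K) × ln(959/2800)
   = (3.741 kJ/mol)(-1.071) = -4.01 kJ/mol
ΔG < 0, so the forward reaction is spontaneous (proceeds forward).

ΔG = -4.01 kJ/mol; the forward reaction is spontaneous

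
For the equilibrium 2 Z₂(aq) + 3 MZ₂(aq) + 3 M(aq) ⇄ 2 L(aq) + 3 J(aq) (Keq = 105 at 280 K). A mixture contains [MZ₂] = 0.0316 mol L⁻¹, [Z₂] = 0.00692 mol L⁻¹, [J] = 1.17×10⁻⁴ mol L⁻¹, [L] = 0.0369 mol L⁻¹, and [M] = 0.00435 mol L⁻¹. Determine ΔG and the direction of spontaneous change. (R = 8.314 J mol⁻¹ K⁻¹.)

Q = [L]²·[J]³ / ([Z₂]²·[MZ₂]³·[M]³) = (0.0369)²·(1.17×10⁻⁴)³ / ((0.00692)²·(0.0316)³·(0.00435)³) = 17.5
ΔG = RT ln(Q/Keq) = (8.314 J mol⁻¹ K⁻¹)(280 K) × ln(17.5/105)
   = (2.328 kJ/mol)(-1.792) = -4.17 kJ/mol
ΔG < 0, so the forward reaction is spontaneous (proceeds forward).

ΔG = -4.17 kJ/mol; the forward reaction is spontaneous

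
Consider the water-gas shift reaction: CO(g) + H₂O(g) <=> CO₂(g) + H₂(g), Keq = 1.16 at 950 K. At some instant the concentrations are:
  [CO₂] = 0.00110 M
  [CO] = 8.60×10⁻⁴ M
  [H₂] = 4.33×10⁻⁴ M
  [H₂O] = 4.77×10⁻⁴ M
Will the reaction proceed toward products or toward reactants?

at equilibrium

Q = [CO₂]·[H₂] / ([CO]·[H₂O]) = (0.00110)·(4.33×10⁻⁴) / ((8.60×10⁻⁴)·(4.77×10⁻⁴)) = 1.16
Q = 1.16 = Keq, so the system is already at equilibrium.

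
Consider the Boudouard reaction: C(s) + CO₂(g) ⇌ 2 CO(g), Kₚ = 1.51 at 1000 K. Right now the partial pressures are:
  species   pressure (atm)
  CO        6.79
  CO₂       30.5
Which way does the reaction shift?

(C is a pure solid — omitted from Qₚ.)
Qₚ = P(CO)² / P(CO₂) = (6.79)² / (30.5) = 1.51
Qₚ = 1.51 = Kₚ, so the system is already at equilibrium.

at equilibrium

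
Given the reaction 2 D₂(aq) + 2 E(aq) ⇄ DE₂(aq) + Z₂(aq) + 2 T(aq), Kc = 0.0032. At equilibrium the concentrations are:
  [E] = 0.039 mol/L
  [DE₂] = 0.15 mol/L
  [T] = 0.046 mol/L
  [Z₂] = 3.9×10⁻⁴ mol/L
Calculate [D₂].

At equilibrium, Kc = [DE₂]·[Z₂]·[T]² / ([D₂]²·[E]²) = 0.0032.
(0.15)·(3.9×10⁻⁴)·(0.046)² / (([D₂])²·(0.039)²) = 0.0032
[D₂]² = 0.0254 ⇒ [D₂] = 0.16 mol/L

[D₂] = 0.16 mol/L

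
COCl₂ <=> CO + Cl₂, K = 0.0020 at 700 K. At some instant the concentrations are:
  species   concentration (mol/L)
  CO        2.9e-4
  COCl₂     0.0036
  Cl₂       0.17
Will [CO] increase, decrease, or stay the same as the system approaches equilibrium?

Q = [CO]·[Cl₂] / [COCl₂] = (2.9e-4)·(0.17) / (0.0036) = 0.014
Q = 0.014 > K = 0.0020: net reverse reaction.
CO is a product, so it decreases.

decrease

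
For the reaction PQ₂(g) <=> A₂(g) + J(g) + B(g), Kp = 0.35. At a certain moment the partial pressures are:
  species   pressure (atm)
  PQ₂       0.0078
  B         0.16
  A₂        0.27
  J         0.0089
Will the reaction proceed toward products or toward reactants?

Qp = P(A₂)·P(J)·P(B) / P(PQ₂) = (0.27)·(0.0089)·(0.16) / (0.0078) = 0.049
Qp = 0.049 < Kp = 0.35, so the forward reaction proceeds.

in the forward direction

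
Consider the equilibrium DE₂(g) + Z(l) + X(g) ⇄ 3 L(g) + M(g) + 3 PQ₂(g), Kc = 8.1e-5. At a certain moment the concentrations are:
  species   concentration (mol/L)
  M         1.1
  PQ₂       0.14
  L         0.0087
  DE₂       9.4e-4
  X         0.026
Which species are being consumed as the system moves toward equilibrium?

(Z is a pure liquid — omitted from Qc.)
Qc = [L]³·[M]·[PQ₂]³ / ([DE₂]·[X]) = (0.0087)³·(1.1)·(0.14)³ / ((9.4e-4)·(0.026)) = 8.1e-5
Qc = 8.1e-5 = Kc; the system is at equilibrium.

none (at equilibrium)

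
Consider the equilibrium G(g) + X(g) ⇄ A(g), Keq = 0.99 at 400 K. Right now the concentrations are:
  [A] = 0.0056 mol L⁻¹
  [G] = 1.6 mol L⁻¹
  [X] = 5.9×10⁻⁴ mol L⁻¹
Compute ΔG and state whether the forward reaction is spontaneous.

Q = [A] / ([G]·[X]) = (0.0056) / ((1.6)·(5.9×10⁻⁴)) = 5.93
ΔG = RT ln(Q/Keq) = (8.314 J mol⁻¹ K⁻¹)(400 K) × ln(5.93/0.99)
   = (3.326 kJ/mol)(1.790) = 5.95 kJ/mol
ΔG > 0, so the forward reaction is non-spontaneous (proceeds in reverse).

ΔG = 5.95 kJ/mol; the forward reaction is non-spontaneous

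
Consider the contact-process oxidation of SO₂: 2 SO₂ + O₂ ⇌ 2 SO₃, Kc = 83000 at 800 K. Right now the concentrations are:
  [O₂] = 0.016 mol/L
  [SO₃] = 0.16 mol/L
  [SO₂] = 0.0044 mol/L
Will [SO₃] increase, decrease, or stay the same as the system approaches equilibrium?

Qc = [SO₃]² / ([SO₂]²·[O₂]) = (0.16)² / ((0.0044)²·(0.016)) = 83000
Qc = 83000 = Kc; the system is at equilibrium.

stay the same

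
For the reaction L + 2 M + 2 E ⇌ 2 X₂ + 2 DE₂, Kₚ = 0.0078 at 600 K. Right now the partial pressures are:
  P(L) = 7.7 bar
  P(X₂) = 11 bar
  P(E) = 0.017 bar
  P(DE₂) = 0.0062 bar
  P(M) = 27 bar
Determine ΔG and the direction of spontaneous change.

Qₚ = P(X₂)²·P(DE₂)² / (P(L)·P(M)²·P(E)²) = (11)²·(0.0062)² / ((7.7)·(27)²·(0.017)²) = 0.00287
ΔG = RT ln(Qₚ/Kₚ) = (8.314 J mol⁻¹ K⁻¹)(600 K) × ln(0.00287/0.0078)
   = (4.988 kJ/mol)(-0.9998) = -4.99 kJ/mol
ΔG < 0, so the forward reaction is spontaneous (proceeds forward).

ΔG = -4.99 kJ/mol; the forward reaction is spontaneous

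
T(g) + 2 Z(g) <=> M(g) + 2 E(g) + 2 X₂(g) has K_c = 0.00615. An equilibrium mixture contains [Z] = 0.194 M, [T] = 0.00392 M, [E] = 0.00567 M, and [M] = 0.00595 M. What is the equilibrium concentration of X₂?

[X₂] = 2.18 M

At equilibrium, K_c = [M]·[E]²·[X₂]² / ([T]·[Z]²) = 0.00615.
(0.00595)·(0.00567)²·([X₂])² / ((0.00392)·(0.194)²) = 0.00615
[X₂]² = 4.74 ⇒ [X₂] = 2.18 M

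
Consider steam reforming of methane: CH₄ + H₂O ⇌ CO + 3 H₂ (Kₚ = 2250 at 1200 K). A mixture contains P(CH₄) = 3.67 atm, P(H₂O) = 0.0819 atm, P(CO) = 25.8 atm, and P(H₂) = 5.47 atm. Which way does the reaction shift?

Qₚ = P(CO)·P(H₂)³ / (P(CH₄)·P(H₂O)) = (25.8)·(5.47)³ / ((3.67)·(0.0819)) = 14000
Qₚ = 14000 > Kₚ = 2250, so the reverse reaction proceeds.

toward reactants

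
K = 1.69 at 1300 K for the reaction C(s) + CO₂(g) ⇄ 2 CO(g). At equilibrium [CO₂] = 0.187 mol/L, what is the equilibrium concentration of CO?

(C is a pure solid — omitted from K.)
At equilibrium, K = [CO]² / [CO₂] = 1.69.
([CO])² / (0.187) = 1.69
[CO]² = 0.316 ⇒ [CO] = 0.562 mol/L

[CO] = 0.562 mol/L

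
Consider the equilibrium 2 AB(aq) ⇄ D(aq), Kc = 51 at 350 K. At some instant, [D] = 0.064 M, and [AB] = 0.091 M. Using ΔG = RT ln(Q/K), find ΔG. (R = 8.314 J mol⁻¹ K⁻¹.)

ΔG = -5.49 kJ/mol

Qc = [D] / [AB]² = (0.064) / (0.091)² = 7.73
ΔG = RT ln(Qc/Kc) = (8.314 J mol⁻¹ K⁻¹)(350 K) × ln(7.73/51)
   = (2.910 kJ/mol)(-1.887) = -5.49 kJ/mol
ΔG < 0, so the forward reaction is spontaneous (proceeds forward).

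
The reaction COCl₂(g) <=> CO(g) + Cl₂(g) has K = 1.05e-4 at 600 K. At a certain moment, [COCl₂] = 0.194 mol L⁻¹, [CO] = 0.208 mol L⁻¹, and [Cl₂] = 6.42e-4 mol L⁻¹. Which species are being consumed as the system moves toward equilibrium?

CO, Cl₂ (products)

Q = [CO]·[Cl₂] / [COCl₂] = (0.208)·(6.42e-4) / (0.194) = 6.88e-4
Q = 6.88e-4 > K = 1.05e-4: net reverse reaction.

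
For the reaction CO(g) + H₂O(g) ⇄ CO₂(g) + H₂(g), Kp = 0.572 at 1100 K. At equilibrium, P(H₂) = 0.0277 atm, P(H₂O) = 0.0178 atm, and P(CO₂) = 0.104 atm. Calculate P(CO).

P(CO) = 0.283 atm

At equilibrium, Kp = P(CO₂)·P(H₂) / (P(CO)·P(H₂O)) = 0.572.
(0.104)·(0.0277) / ((P(CO))·(0.0178)) = 0.572
P(CO) = 0.283 atm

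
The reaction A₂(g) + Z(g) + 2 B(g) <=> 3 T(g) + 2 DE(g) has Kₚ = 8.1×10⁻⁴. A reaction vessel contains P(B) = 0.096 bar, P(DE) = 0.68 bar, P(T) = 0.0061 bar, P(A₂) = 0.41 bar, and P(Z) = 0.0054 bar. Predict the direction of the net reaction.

Qₚ = P(T)³·P(DE)² / (P(A₂)·P(Z)·P(B)²) = (0.0061)³·(0.68)² / ((0.41)·(0.0054)·(0.096)²) = 0.0051
Qₚ = 0.0051 > Kₚ = 8.1×10⁻⁴, so the reverse reaction proceeds.

reverse (toward reactants)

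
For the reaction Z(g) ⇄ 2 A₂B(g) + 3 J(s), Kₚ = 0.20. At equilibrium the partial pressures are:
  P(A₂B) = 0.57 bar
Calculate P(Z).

P(Z) = 1.6 bar

(J is a pure solid — omitted from Kₚ.)
At equilibrium, Kₚ = P(A₂B)² / P(Z) = 0.20.
(0.57)² / (P(Z)) = 0.20
P(Z) = 1.62 = 1.6 bar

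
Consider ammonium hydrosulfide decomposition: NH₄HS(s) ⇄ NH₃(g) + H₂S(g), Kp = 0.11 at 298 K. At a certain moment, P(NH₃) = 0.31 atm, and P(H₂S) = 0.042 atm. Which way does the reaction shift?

(NH₄HS is a pure solid — omitted from Qp.)
Qp = P(NH₃)·P(H₂S) = (0.31)·(0.042) = 0.013
Qp = 0.013 < Kp = 0.11, so the forward reaction proceeds.

in the forward direction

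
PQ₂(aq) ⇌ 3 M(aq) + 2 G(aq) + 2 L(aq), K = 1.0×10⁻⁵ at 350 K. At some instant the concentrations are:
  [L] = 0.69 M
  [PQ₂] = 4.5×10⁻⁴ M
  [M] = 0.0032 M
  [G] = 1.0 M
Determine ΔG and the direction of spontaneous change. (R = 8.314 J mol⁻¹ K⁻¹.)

ΔG = 3.62 kJ/mol; the forward reaction is non-spontaneous

Q = [M]³·[G]²·[L]² / [PQ₂] = (0.0032)³·(1.0)²·(0.69)² / (4.5×10⁻⁴) = 3.47×10⁻⁵
ΔG = RT ln(Q/K) = (8.314 J mol⁻¹ K⁻¹)(350 K) × ln(3.47×10⁻⁵/1.0×10⁻⁵)
   = (2.910 kJ/mol)(1.244) = 3.62 kJ/mol
ΔG > 0, so the forward reaction is non-spontaneous (proceeds in reverse).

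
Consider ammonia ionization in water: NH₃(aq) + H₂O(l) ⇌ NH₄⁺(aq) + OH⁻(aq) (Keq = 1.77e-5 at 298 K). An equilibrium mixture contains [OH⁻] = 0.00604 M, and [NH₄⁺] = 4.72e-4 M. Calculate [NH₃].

(H₂O is a pure liquid — omitted from Keq.)
At equilibrium, Keq = [NH₄⁺]·[OH⁻] / [NH₃] = 1.77e-5.
(4.72e-4)·(0.00604) / ([NH₃]) = 1.77e-5
[NH₃] = 0.161 M

[NH₃] = 0.161 M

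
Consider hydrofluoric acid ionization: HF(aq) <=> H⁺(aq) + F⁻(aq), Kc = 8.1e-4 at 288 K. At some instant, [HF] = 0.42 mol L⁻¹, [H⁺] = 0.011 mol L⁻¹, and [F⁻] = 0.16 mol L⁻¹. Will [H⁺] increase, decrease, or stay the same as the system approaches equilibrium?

Qc = [H⁺]·[F⁻] / [HF] = (0.011)·(0.16) / (0.42) = 0.0042
Qc = 0.0042 > Kc = 8.1e-4: net reverse reaction.
H⁺ is a product, so it decreases.

decrease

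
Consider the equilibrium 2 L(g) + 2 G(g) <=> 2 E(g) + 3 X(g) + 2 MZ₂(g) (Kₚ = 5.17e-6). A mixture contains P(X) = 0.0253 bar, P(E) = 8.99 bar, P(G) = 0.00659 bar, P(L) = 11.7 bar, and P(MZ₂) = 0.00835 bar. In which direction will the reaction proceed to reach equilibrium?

in the reverse direction

Qₚ = P(E)²·P(X)³·P(MZ₂)² / (P(L)²·P(G)²) = (8.99)²·(0.0253)³·(0.00835)² / ((11.7)²·(0.00659)²) = 1.54e-5
Qₚ = 1.54e-5 > Kₚ = 5.17e-6, so the reverse reaction proceeds.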